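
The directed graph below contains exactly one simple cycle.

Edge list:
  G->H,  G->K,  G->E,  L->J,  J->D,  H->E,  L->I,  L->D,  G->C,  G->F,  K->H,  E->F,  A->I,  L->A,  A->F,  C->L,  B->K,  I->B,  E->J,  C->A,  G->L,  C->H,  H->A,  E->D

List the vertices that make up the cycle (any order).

DFS with gray/black marking from K:
K gray
  H gray
    A gray
      F gray
      F black
      I gray
        B gray
          B→K: K is gray → back edge
Back edge closes the cycle K → H → A → I → B → K; its vertices are {A, B, H, I, K}.

A, B, H, I, K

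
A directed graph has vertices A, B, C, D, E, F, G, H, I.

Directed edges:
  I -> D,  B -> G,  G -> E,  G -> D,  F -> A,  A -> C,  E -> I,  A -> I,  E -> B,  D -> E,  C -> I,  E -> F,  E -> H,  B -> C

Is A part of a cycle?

Yes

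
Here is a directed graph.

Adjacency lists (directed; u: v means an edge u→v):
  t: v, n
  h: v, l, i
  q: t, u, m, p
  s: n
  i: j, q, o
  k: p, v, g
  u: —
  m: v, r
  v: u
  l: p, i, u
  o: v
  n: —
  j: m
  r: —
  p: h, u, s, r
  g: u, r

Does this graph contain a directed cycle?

DFS with white/gray/black marking, starting from r:
r gray
r black
t gray
  v gray
    u gray
    u black
  v black
  n gray
  n black
t black
h gray
  h→v: v black — skip
  l gray
    p gray
      p→h: h is gray → back edge
Back edge found, so a cycle exists: h → l → p → h.

Yes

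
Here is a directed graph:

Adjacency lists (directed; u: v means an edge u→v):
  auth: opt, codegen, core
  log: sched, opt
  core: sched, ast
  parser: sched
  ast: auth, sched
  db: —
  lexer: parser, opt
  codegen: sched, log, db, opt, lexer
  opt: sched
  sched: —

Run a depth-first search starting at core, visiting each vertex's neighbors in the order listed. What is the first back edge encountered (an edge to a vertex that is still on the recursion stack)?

DFS from core (visiting each vertex's neighbors in the order listed); mark gray on enter, black on exit:
core gray
  sched gray
  sched black
  ast gray
    auth gray
      opt gray
        opt→sched: sched black — skip
      opt black
      codegen gray
        codegen→sched: sched black — skip
        log gray
          log→sched: sched black — skip
          log→opt: opt black — skip
        log black
        db gray
        db black
        codegen→opt: opt black — skip
        lexer gray
          parser gray
            parser→sched: sched black — skip
          parser black
          lexer→opt: opt black — skip
        lexer black
      codegen black
      auth→core: core is gray → back edge
First back edge: auth → core.

auth->core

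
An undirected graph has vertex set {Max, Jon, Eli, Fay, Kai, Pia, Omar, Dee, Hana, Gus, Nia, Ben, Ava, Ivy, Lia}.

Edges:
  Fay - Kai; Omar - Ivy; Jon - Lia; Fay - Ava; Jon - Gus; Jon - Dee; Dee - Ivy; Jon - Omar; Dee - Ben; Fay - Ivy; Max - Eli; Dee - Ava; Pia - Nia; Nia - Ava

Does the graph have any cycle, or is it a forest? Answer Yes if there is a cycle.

Yes

DFS, tracking each vertex's parent; an edge to a visited non-parent vertex closes a cycle.
Start from Jon:
visit Jon (parent –)
  visit Dee (parent Jon)
    visit Ava (parent Dee)
      visit Nia (parent Ava)
        Nia–Ava: parent, skip
        visit Pia (parent Nia)
          Pia–Nia: parent, skip
      visit Fay (parent Ava)
        Fay–Ava: parent, skip
        visit Kai (parent Fay)
          Kai–Fay: parent, skip
        visit Ivy (parent Fay)
          Ivy–Dee: Dee visited and ≠ parent → cycle
Cycle: Dee – Ava – Fay – Ivy – Dee.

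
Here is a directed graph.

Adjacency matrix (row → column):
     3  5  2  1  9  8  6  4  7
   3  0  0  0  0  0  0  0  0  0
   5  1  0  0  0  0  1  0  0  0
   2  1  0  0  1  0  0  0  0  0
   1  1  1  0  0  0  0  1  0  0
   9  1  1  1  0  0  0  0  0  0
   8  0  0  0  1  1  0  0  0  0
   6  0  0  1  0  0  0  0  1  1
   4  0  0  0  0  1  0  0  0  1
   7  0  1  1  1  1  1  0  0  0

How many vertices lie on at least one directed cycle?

A vertex is on a directed cycle iff it belongs to a strongly connected component of size ≥ 2 (or has a self-loop).
The vertices on cycles are {1, 2, 4, 5, 6, 7, 8, 9} — 8 in total.

8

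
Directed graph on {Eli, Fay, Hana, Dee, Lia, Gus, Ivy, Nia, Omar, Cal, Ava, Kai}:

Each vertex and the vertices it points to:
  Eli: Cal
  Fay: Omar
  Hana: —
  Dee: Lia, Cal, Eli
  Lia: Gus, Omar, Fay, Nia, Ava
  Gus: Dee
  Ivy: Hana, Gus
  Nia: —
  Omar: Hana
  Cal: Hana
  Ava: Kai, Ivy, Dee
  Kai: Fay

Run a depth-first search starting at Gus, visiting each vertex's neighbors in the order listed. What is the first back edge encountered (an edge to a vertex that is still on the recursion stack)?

Lia->Gus

DFS from Gus (visiting each vertex's neighbors in the order listed); mark gray on enter, black on exit:
Gus gray
  Dee gray
    Lia gray
      Lia→Gus: Gus is gray → back edge
First back edge: Lia → Gus.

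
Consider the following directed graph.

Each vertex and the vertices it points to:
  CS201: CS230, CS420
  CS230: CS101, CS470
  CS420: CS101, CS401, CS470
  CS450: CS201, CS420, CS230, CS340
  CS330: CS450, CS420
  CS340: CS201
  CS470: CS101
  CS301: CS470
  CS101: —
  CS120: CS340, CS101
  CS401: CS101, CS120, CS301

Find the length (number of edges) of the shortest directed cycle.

5

For each vertex v, BFS finds the shortest path from v back to v.
The shortest such closed walk is CS201 → CS420 → CS401 → CS120 → CS340 → CS201, length 5.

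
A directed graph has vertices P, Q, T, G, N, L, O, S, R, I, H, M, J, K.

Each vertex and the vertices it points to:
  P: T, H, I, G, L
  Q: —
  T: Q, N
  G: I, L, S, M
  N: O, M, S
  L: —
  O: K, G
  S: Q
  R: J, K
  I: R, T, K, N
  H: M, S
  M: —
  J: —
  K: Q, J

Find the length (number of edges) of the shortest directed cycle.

For each vertex v, BFS finds the shortest path from v back to v.
The shortest such closed walk is I → N → O → G → I, length 4.

4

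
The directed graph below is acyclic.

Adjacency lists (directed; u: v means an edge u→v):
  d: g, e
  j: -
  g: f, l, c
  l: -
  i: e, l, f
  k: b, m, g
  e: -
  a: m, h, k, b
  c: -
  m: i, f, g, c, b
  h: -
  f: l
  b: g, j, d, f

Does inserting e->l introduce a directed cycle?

No

Adding e→l creates a cycle iff l can already reach e.
Explore from l: no path reaches e. The graph stays acyclic.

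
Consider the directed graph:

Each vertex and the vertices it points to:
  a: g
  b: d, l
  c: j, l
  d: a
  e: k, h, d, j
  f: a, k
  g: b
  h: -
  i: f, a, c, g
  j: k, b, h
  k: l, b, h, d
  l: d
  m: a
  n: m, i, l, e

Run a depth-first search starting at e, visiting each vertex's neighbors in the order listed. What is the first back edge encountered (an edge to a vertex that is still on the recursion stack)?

b->d

DFS from e (visiting each vertex's neighbors in the order listed); mark gray on enter, black on exit:
e gray
  k gray
    l gray
      d gray
        a gray
          g gray
            b gray
              b→d: d is gray → back edge
First back edge: b → d.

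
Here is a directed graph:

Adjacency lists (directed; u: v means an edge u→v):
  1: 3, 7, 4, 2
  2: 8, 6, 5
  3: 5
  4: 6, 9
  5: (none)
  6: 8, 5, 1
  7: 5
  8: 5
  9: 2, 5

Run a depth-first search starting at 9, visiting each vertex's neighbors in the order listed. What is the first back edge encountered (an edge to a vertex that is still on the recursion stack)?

4->6

DFS from 9 (visiting each vertex's neighbors in the order listed); mark gray on enter, black on exit:
9 gray
  2 gray
    8 gray
      5 gray
      5 black
    8 black
    6 gray
      6→8: 8 black — skip
      6→5: 5 black — skip
      1 gray
        3 gray
          3→5: 5 black — skip
        3 black
        7 gray
          7→5: 5 black — skip
        7 black
        4 gray
          4→6: 6 is gray → back edge
First back edge: 4 → 6.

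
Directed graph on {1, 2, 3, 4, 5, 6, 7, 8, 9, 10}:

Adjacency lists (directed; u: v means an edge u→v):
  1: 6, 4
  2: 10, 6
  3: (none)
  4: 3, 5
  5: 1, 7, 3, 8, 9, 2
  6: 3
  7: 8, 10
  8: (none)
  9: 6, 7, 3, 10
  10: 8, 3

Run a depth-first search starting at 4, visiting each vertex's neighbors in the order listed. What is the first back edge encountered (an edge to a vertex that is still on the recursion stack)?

1→4

DFS from 4 (visiting each vertex's neighbors in the order listed); mark gray on enter, black on exit:
4 gray
  3 gray
  3 black
  5 gray
    1 gray
      6 gray
        6→3: 3 black — skip
      6 black
      1→4: 4 is gray → back edge
First back edge: 1 → 4.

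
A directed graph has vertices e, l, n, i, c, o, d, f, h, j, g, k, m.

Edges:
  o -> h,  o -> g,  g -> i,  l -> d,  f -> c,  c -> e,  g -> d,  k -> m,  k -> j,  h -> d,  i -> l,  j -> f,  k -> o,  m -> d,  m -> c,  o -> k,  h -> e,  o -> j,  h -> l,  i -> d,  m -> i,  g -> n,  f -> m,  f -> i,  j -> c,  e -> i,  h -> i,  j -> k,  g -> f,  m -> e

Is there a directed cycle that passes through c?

c lies on a cycle iff there is a path from c back to itself.
Exploring from c, it never reaches itself; equivalently, its strongly connected component is a singleton.

No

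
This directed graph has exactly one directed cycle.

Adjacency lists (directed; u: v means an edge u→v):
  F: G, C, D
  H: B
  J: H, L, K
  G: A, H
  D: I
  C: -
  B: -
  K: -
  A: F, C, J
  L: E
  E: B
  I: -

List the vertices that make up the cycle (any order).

DFS with gray/black marking from G:
G gray
  A gray
    F gray
      F→G: G is gray → back edge
Back edge closes the cycle G → A → F → G; its vertices are {A, F, G}.

A, F, G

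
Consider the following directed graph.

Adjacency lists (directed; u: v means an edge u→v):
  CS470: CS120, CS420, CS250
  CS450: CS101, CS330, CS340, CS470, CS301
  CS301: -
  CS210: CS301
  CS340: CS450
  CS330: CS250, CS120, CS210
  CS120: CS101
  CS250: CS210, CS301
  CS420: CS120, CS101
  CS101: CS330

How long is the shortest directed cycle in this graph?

2

For each vertex v, BFS finds the shortest path from v back to v.
The shortest such closed walk is CS450 → CS340 → CS450, length 2.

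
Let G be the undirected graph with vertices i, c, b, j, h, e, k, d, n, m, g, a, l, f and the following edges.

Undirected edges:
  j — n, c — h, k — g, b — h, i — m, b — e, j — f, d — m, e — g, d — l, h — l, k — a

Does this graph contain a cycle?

DFS, tracking each vertex's parent; an edge to a visited non-parent vertex closes a cycle.
Start from c:
visit c (parent –)
  visit h (parent c)
    visit b (parent h)
      visit e (parent b)
        visit g (parent e)
          visit k (parent g)
            k–g: parent, skip
            visit a (parent k)
              a–k: parent, skip
          g–e: parent, skip
        e–b: parent, skip
      b–h: parent, skip
    h–c: parent, skip
    visit l (parent h)
      l–h: parent, skip
      visit d (parent l)
        d–l: parent, skip
        visit m (parent d)
          visit i (parent m)
            i–m: parent, skip
          m–d: parent, skip
visit j (parent –)
  visit f (parent j)
    f–j: parent, skip
  visit n (parent j)
    n–j: parent, skip
No non-parent visited neighbor found — the graph is a forest.

No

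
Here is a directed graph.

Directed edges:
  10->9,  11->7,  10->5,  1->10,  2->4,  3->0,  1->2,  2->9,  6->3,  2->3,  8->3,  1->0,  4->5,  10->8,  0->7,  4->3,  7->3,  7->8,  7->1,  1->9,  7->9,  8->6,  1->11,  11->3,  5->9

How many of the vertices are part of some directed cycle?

10

A vertex is on a directed cycle iff it belongs to a strongly connected component of size ≥ 2 (or has a self-loop).
The vertices on cycles are {0, 1, 2, 3, 4, 6, 7, 8, 10, 11} — 10 in total.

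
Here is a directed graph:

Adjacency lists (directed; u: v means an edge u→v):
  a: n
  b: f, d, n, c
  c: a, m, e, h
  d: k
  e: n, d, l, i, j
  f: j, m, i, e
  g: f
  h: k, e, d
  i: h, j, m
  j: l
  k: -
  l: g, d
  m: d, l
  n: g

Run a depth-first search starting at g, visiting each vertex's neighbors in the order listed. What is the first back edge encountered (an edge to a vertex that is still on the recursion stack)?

l→g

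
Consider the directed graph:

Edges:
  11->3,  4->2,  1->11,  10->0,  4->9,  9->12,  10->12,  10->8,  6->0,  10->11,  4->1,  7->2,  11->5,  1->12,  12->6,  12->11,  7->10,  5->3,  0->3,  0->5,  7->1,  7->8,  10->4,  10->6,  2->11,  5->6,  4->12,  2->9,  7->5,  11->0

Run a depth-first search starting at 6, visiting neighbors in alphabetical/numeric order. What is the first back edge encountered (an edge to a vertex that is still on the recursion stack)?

DFS from 6 (visiting neighbors in alphabetical/numeric order); mark gray on enter, black on exit:
6 gray
  0 gray
    3 gray
    3 black
    5 gray
      5→3: 3 black — skip
      5→6: 6 is gray → back edge
First back edge: 5 → 6.

5->6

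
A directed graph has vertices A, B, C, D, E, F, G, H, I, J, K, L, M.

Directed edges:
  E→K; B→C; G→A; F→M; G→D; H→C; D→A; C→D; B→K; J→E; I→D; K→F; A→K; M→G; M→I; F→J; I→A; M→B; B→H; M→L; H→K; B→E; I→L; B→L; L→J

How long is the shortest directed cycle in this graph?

4

For each vertex v, BFS finds the shortest path from v back to v.
The shortest such closed walk is M → B → K → F → M, length 4.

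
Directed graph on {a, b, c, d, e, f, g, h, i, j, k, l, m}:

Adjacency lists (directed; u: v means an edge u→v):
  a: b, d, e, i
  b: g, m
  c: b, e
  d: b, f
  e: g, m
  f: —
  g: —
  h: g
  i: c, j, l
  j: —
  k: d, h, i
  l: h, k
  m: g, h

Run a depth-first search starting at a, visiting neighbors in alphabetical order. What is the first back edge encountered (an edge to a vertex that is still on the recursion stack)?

k→i

DFS from a (visiting neighbors in alphabetical order); mark gray on enter, black on exit:
a gray
  b gray
    g gray
    g black
    m gray
      m→g: g black — skip
      h gray
        h→g: g black — skip
      h black
    m black
  b black
  d gray
    d→b: b black — skip
    f gray
    f black
  d black
  e gray
    e→g: g black — skip
    e→m: m black — skip
  e black
  i gray
    c gray
      c→b: b black — skip
      c→e: e black — skip
    c black
    j gray
    j black
    l gray
      l→h: h black — skip
      k gray
        k→d: d black — skip
        k→h: h black — skip
        k→i: i is gray → back edge
First back edge: k → i.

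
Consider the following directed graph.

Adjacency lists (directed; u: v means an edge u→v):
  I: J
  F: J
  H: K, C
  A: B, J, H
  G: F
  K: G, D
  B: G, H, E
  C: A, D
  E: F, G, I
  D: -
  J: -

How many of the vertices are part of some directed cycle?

A vertex is on a directed cycle iff it belongs to a strongly connected component of size ≥ 2 (or has a self-loop).
The vertices on cycles are {A, B, C, H} — 4 in total.

4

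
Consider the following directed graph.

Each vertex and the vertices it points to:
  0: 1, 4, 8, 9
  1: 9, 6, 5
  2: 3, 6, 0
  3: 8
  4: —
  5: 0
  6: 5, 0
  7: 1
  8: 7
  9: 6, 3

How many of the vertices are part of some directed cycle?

A vertex is on a directed cycle iff it belongs to a strongly connected component of size ≥ 2 (or has a self-loop).
The vertices on cycles are {0, 1, 3, 5, 6, 7, 8, 9} — 8 in total.

8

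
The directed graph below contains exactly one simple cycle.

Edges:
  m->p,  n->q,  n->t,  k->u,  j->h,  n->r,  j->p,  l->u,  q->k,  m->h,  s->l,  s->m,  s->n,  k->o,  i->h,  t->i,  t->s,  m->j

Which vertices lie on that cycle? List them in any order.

n, s, t

DFS with gray/black marking from t:
t gray
  s gray
    l gray
      u gray
      u black
    l black
    m gray
      p gray
      p black
      j gray
        h gray
        h black
        j→p: p black — skip
      j black
      m→h: h black — skip
    m black
    n gray
      q gray
        k gray
          k→u: u black — skip
          o gray
          o black
        k black
      q black
      r gray
      r black
      n→t: t is gray → back edge
Back edge closes the cycle t → s → n → t; its vertices are {n, s, t}.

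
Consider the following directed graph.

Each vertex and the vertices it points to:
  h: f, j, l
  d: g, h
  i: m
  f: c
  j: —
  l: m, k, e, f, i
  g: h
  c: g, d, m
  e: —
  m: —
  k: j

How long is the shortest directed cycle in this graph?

4

For each vertex v, BFS finds the shortest path from v back to v.
The shortest such closed walk is d → h → f → c → d, length 4.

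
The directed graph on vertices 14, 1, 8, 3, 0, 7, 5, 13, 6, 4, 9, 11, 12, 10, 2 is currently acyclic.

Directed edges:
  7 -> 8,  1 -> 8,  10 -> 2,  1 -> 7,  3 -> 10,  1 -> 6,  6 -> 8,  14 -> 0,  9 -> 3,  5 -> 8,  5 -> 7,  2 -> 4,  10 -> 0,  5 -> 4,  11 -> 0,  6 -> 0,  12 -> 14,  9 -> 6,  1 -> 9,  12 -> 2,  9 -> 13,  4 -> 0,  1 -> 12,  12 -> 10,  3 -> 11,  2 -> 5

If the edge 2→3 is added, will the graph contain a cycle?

Adding 2→3 creates a cycle iff 3 can already reach 2.
Path from 3: 3 → 10 → 2.
So 3 → … → 2 → 3 is a cycle.

Yes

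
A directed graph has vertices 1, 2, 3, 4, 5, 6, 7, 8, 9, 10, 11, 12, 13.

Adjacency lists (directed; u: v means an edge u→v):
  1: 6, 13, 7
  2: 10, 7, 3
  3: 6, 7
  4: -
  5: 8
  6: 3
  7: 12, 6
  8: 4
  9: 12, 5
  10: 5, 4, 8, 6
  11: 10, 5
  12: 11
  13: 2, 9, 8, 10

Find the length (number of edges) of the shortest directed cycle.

For each vertex v, BFS finds the shortest path from v back to v.
The shortest such closed walk is 6 → 3 → 6, length 2.

2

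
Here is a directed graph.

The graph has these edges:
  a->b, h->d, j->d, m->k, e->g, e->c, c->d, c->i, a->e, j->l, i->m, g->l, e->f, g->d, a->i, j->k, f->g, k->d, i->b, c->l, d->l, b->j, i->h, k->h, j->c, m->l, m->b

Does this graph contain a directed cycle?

Yes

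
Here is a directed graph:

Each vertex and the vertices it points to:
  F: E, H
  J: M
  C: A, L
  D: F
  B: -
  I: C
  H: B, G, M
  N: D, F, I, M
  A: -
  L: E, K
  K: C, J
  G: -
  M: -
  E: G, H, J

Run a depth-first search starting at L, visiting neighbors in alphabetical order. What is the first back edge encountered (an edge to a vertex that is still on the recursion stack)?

DFS from L (visiting neighbors in alphabetical order); mark gray on enter, black on exit:
L gray
  E gray
    G gray
    G black
    H gray
      B gray
      B black
      H→G: G black — skip
      M gray
      M black
    H black
    J gray
      J→M: M black — skip
    J black
  E black
  K gray
    C gray
      A gray
      A black
      C→L: L is gray → back edge
First back edge: C → L.

C->L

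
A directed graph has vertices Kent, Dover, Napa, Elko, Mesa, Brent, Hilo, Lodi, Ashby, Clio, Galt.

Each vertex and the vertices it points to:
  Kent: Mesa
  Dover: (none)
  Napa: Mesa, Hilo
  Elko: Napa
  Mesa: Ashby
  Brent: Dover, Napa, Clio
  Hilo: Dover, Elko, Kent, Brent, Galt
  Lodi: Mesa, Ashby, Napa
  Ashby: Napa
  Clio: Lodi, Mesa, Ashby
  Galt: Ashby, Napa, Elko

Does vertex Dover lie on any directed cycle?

No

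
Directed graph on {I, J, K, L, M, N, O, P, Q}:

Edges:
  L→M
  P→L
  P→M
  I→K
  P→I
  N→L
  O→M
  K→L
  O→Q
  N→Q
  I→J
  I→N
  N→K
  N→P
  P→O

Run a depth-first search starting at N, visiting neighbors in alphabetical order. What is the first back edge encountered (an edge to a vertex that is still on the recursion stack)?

I→N

DFS from N (visiting neighbors in alphabetical order); mark gray on enter, black on exit:
N gray
  K gray
    L gray
      M gray
      M black
    L black
  K black
  N→L: L black — skip
  P gray
    I gray
      J gray
      J black
      I→K: K black — skip
      I→N: N is gray → back edge
First back edge: I → N.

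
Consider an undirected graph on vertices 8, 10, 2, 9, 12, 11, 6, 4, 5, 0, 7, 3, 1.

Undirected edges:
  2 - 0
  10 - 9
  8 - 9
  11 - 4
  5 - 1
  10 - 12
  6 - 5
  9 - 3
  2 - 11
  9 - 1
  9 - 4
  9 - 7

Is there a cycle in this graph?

No

DFS, tracking each vertex's parent; an edge to a visited non-parent vertex closes a cycle.
Start from 3:
visit 3 (parent –)
  visit 9 (parent 3)
    visit 7 (parent 9)
      7–9: parent, skip
    9–3: parent, skip
    visit 8 (parent 9)
      8–9: parent, skip
    visit 1 (parent 9)
      visit 5 (parent 1)
        visit 6 (parent 5)
          6–5: parent, skip
        5–1: parent, skip
      1–9: parent, skip
    visit 4 (parent 9)
      visit 11 (parent 4)
        11–4: parent, skip
        visit 2 (parent 11)
          2–11: parent, skip
          visit 0 (parent 2)
            0–2: parent, skip
      4–9: parent, skip
    visit 10 (parent 9)
      visit 12 (parent 10)
        12–10: parent, skip
      10–9: parent, skip
No non-parent visited neighbor found — the graph is a forest.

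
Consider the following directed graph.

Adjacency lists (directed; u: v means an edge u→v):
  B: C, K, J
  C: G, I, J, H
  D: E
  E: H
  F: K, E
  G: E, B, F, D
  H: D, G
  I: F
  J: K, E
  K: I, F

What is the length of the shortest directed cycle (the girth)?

2

For each vertex v, BFS finds the shortest path from v back to v.
The shortest such closed walk is K → F → K, length 2.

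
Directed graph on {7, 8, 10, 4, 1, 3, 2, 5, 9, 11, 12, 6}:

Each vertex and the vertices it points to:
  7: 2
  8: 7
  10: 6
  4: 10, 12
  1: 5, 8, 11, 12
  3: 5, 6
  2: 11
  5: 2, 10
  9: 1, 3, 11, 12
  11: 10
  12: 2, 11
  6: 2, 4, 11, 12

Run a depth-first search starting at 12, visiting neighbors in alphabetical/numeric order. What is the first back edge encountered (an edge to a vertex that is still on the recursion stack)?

6→2

DFS from 12 (visiting neighbors in alphabetical/numeric order); mark gray on enter, black on exit:
12 gray
  2 gray
    11 gray
      10 gray
        6 gray
          6→2: 2 is gray → back edge
First back edge: 6 → 2.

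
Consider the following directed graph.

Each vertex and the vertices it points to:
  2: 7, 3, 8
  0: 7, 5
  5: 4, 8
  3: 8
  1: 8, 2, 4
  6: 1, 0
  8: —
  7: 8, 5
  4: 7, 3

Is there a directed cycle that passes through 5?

5 is on a cycle iff 5 can reach itself via ≥1 edge.
5 → 4 → 7 → 5 — yes.

Yes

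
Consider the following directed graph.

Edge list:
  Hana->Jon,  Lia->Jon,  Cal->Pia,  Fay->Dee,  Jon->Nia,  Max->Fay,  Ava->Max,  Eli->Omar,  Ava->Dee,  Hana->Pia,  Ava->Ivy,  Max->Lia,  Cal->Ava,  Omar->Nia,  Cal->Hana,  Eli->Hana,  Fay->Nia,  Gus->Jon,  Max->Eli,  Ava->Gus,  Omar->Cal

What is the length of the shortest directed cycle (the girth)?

For each vertex v, BFS finds the shortest path from v back to v.
The shortest such closed walk is Ava → Max → Eli → Omar → Cal → Ava, length 5.

5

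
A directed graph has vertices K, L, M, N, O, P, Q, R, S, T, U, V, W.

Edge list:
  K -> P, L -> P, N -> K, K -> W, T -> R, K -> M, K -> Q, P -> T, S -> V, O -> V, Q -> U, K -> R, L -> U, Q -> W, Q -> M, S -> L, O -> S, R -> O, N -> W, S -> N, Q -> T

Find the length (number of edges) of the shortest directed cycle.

For each vertex v, BFS finds the shortest path from v back to v.
The shortest such closed walk is S → N → K → R → O → S, length 5.

5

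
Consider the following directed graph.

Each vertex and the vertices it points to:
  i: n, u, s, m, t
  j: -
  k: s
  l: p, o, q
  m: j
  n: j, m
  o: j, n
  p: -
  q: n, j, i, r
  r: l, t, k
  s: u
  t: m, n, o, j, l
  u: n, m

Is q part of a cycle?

Yes

q is on a cycle iff q can reach itself via ≥1 edge.
q → r → l → q — yes.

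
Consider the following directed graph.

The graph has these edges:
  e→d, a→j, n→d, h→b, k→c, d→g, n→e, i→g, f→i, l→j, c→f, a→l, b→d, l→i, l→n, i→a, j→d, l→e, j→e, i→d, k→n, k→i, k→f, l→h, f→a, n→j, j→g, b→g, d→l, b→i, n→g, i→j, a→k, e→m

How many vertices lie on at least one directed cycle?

A vertex is on a directed cycle iff it belongs to a strongly connected component of size ≥ 2 (or has a self-loop).
The vertices on cycles are {a, b, c, d, e, f, h, i, j, k, l, n} — 12 in total.

12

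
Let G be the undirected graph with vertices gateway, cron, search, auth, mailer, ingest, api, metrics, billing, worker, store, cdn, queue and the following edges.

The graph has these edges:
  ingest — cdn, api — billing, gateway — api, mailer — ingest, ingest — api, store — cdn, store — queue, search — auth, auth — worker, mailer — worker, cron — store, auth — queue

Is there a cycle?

Yes

DFS, tracking each vertex's parent; an edge to a visited non-parent vertex closes a cycle.
Start from gateway:
visit gateway (parent –)
  visit api (parent gateway)
    api–gateway: parent, skip
    visit ingest (parent api)
      ingest–api: parent, skip
      visit mailer (parent ingest)
        visit worker (parent mailer)
          visit auth (parent worker)
            auth–worker: parent, skip
            visit queue (parent auth)
              queue–auth: parent, skip
              visit store (parent queue)
                visit cdn (parent store)
                  cdn–store: parent, skip
                  cdn–ingest: ingest visited and ≠ parent → cycle
Cycle: ingest – mailer – worker – auth – queue – store – cdn – ingest.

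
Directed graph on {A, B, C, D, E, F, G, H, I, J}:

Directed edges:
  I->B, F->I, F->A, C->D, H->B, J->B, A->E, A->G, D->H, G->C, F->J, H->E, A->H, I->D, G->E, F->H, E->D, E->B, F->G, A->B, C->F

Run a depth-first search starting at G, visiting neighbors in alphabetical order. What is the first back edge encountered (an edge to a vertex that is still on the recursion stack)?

DFS from G (visiting neighbors in alphabetical order); mark gray on enter, black on exit:
G gray
  C gray
    D gray
      H gray
        B gray
        B black
        E gray
          E→B: B black — skip
          E→D: D is gray → back edge
First back edge: E → D.

E->D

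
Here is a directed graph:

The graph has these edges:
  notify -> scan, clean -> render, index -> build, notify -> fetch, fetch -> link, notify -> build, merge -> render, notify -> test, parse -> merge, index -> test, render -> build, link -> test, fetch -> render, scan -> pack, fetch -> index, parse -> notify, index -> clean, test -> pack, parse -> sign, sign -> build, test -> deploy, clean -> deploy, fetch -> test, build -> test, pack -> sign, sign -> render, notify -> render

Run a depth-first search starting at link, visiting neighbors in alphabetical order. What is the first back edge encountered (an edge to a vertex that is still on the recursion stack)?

DFS from link (visiting neighbors in alphabetical order); mark gray on enter, black on exit:
link gray
  test gray
    deploy gray
    deploy black
    pack gray
      sign gray
        build gray
          build→test: test is gray → back edge
First back edge: build → test.

build→test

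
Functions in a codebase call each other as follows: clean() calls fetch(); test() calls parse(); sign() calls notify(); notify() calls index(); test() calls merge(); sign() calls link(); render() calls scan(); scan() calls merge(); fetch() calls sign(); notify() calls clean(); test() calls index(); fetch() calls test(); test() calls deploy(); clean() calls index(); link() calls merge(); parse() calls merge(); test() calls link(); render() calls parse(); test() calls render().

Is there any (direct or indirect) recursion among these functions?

DFS with white/gray/black marking, starting from notify:
notify gray
  index gray
  index black
  clean gray
    fetch gray
      test gray
        merge gray
        merge black
        test→index: index black — skip
        link gray
          link→merge: merge black — skip
        link black
        parse gray
          parse→merge: merge black — skip
        parse black
        deploy gray
        deploy black
        render gray
          scan gray
            scan→merge: merge black — skip
          scan black
          render→parse: parse black — skip
        render black
      test black
      sign gray
        sign→notify: notify is gray → back edge
Back edge found, so a cycle exists: notify → clean → fetch → sign → notify.

Yes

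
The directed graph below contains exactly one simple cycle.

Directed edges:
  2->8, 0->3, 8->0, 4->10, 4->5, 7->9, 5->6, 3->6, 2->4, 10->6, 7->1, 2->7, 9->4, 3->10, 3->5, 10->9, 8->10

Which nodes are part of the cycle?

DFS with gray/black marking from 9:
9 gray
  4 gray
    5 gray
      6 gray
      6 black
    5 black
    10 gray
      10→6: 6 black — skip
      10→9: 9 is gray → back edge
Back edge closes the cycle 9 → 4 → 10 → 9; its vertices are {4, 9, 10}.

4, 9, 10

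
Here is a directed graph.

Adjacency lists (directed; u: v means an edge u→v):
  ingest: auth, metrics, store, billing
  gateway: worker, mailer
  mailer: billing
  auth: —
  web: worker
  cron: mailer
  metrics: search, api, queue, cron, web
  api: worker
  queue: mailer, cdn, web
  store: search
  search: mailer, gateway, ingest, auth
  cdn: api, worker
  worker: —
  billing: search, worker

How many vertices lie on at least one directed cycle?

9

A vertex is on a directed cycle iff it belongs to a strongly connected component of size ≥ 2 (or has a self-loop).
The vertices on cycles are {cron, queue, store, ingest, mailer, search, billing, gateway, metrics} — 9 in total.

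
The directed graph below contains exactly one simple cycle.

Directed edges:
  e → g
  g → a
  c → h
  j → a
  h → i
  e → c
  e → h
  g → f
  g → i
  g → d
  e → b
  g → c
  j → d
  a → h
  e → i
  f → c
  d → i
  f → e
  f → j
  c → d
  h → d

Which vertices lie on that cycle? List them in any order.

e, f, g

DFS with gray/black marking from f:
f gray
  e gray
    c gray
      d gray
        i gray
        i black
      d black
      h gray
        h→d: d black — skip
        h→i: i black — skip
      h black
    c black
    e→i: i black — skip
    e→h: h black — skip
    g gray
      a gray
        a→h: h black — skip
      a black
      g→d: d black — skip
      g→c: c black — skip
      g→i: i black — skip
      g→f: f is gray → back edge
Back edge closes the cycle f → e → g → f; its vertices are {e, f, g}.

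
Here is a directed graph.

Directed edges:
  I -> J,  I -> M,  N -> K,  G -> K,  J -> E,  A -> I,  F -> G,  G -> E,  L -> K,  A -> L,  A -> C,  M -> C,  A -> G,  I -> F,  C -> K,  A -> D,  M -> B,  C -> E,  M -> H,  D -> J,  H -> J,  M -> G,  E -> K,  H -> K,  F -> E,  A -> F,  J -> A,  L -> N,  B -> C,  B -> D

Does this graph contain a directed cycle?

Yes

DFS with white/gray/black marking, starting from B:
B gray
  C gray
    K gray
    K black
    E gray
      E→K: K black — skip
    E black
  C black
  D gray
    J gray
      A gray
        F gray
          G gray
            G→E: E black — skip
            G→K: K black — skip
          G black
          F→E: E black — skip
        F black
        L gray
          L→K: K black — skip
          N gray
            N→K: K black — skip
          N black
        L black
        I gray
          I→F: F black — skip
          M gray
            M→G: G black — skip
            H gray
              H→K: K black — skip
              H→J: J is gray → back edge
Back edge found, so a cycle exists: J → A → I → M → H → J.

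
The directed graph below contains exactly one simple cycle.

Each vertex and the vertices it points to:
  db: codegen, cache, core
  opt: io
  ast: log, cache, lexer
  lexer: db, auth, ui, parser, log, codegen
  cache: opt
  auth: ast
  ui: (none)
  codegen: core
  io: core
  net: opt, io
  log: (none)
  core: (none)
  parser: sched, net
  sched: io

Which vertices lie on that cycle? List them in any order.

ast, auth, lexer

DFS with gray/black marking from lexer:
lexer gray
  db gray
    codegen gray
      core gray
      core black
    codegen black
    cache gray
      opt gray
        io gray
          io→core: core black — skip
        io black
      opt black
    cache black
    db→core: core black — skip
  db black
  auth gray
    ast gray
      log gray
      log black
      ast→cache: cache black — skip
      ast→lexer: lexer is gray → back edge
Back edge closes the cycle lexer → auth → ast → lexer; its vertices are {ast, auth, lexer}.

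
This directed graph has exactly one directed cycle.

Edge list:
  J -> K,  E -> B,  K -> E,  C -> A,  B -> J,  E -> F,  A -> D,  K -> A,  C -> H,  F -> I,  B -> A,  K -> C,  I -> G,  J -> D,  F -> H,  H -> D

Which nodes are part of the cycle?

B, E, J, K

DFS with gray/black marking from K:
K gray
  E gray
    F gray
      I gray
        G gray
        G black
      I black
      H gray
        D gray
        D black
      H black
    F black
    B gray
      J gray
        J→D: D black — skip
        J→K: K is gray → back edge
Back edge closes the cycle K → E → B → J → K; its vertices are {B, E, J, K}.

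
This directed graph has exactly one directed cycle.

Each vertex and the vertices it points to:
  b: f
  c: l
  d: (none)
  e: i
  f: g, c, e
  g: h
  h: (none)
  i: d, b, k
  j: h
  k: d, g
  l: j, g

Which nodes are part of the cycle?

b, e, f, i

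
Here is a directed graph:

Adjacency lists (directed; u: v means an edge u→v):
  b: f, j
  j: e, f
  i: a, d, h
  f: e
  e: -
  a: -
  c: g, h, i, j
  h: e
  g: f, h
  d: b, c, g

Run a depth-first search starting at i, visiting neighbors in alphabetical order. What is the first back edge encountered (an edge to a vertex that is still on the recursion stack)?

c->i

DFS from i (visiting neighbors in alphabetical order); mark gray on enter, black on exit:
i gray
  a gray
  a black
  d gray
    b gray
      f gray
        e gray
        e black
      f black
      j gray
        j→e: e black — skip
        j→f: f black — skip
      j black
    b black
    c gray
      g gray
        g→f: f black — skip
        h gray
          h→e: e black — skip
        h black
      g black
      c→h: h black — skip
      c→i: i is gray → back edge
First back edge: c → i.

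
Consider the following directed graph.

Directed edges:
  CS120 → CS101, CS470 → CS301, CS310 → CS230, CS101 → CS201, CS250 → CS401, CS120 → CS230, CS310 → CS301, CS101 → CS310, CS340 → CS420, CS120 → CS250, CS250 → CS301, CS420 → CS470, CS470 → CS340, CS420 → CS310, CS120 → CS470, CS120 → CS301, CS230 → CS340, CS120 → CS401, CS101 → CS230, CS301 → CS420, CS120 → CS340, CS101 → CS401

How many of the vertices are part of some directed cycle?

6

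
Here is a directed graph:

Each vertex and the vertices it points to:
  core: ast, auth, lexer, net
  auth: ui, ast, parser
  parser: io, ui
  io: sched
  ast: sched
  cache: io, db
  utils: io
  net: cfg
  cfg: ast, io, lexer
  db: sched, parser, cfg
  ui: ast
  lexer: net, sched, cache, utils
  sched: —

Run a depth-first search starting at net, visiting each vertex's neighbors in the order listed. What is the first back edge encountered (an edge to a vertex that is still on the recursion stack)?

DFS from net (visiting each vertex's neighbors in the order listed); mark gray on enter, black on exit:
net gray
  cfg gray
    ast gray
      sched gray
      sched black
    ast black
    io gray
      io→sched: sched black — skip
    io black
    lexer gray
      lexer→net: net is gray → back edge
First back edge: lexer → net.

lexer→net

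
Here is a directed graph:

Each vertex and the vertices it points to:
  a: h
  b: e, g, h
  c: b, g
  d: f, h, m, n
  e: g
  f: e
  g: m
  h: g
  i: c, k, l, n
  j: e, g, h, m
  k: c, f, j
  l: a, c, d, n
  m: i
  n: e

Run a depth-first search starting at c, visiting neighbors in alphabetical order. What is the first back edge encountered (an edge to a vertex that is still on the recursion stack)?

i->c

DFS from c (visiting neighbors in alphabetical order); mark gray on enter, black on exit:
c gray
  b gray
    e gray
      g gray
        m gray
          i gray
            i→c: c is gray → back edge
First back edge: i → c.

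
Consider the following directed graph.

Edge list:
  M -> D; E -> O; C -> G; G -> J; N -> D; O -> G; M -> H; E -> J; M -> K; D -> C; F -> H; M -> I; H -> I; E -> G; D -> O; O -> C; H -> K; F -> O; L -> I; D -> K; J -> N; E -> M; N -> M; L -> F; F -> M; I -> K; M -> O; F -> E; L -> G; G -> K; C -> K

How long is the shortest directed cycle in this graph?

5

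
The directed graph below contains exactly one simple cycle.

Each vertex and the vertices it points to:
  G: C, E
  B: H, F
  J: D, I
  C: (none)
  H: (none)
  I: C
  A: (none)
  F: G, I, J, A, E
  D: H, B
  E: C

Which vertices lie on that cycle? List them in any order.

DFS with gray/black marking from F:
F gray
  G gray
    C gray
    C black
    E gray
      E→C: C black — skip
    E black
  G black
  I gray
    I→C: C black — skip
  I black
  J gray
    D gray
      H gray
      H black
      B gray
        B→H: H black — skip
        B→F: F is gray → back edge
Back edge closes the cycle F → J → D → B → F; its vertices are {B, D, F, J}.

B, D, F, J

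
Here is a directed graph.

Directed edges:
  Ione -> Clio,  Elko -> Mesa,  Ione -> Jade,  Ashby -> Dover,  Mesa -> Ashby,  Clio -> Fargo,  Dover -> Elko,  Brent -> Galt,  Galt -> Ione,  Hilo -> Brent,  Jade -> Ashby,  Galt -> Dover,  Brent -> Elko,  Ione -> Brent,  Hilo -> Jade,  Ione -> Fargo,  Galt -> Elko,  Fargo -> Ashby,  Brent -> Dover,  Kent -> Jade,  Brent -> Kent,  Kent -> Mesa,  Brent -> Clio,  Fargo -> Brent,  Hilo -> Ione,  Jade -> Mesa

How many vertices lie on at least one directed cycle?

9

A vertex is on a directed cycle iff it belongs to a strongly connected component of size ≥ 2 (or has a self-loop).
The vertices on cycles are {Clio, Elko, Galt, Ione, Mesa, Ashby, Brent, Dover, Fargo} — 9 in total.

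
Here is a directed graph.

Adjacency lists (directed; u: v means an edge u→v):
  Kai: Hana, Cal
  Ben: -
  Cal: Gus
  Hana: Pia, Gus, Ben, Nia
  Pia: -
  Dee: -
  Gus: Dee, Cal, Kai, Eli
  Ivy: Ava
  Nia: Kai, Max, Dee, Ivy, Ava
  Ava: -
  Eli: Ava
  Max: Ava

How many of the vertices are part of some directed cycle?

5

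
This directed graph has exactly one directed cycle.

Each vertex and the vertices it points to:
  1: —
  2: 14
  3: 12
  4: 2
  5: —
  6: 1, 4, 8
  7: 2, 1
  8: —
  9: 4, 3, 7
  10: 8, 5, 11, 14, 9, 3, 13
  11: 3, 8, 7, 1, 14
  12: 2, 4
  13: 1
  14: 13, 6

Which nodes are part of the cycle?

2, 4, 6, 14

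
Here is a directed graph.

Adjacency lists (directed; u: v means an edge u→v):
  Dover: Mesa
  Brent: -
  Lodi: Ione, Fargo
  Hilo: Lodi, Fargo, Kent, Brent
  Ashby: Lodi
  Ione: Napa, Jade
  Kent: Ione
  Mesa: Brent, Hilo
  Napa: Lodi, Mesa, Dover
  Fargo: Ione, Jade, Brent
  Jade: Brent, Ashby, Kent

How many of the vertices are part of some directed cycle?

A vertex is on a directed cycle iff it belongs to a strongly connected component of size ≥ 2 (or has a self-loop).
The vertices on cycles are {Hilo, Ione, Jade, Kent, Lodi, Mesa, Napa, Ashby, Dover, Fargo} — 10 in total.

10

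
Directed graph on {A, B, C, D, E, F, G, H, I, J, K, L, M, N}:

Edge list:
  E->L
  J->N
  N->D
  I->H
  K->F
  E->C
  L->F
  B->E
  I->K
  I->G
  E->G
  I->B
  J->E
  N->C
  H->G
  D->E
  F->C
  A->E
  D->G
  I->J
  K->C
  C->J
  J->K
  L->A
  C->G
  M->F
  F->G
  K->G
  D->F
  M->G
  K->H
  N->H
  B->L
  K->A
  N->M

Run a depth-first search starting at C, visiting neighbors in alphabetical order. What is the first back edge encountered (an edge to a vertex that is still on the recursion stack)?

E->C

DFS from C (visiting neighbors in alphabetical order); mark gray on enter, black on exit:
C gray
  G gray
  G black
  J gray
    E gray
      E→C: C is gray → back edge
First back edge: E → C.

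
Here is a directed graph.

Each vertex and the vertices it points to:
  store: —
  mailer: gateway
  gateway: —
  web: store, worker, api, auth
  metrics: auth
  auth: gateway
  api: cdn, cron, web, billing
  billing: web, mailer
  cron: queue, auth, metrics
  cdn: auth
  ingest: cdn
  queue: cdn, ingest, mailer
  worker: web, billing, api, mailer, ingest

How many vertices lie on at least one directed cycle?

4

A vertex is on a directed cycle iff it belongs to a strongly connected component of size ≥ 2 (or has a self-loop).
The vertices on cycles are {api, web, worker, billing} — 4 in total.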